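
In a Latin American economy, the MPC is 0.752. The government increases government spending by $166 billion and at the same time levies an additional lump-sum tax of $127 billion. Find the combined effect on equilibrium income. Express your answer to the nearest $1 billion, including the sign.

+$284 billion

Expenditure multiplier = 1/(1 − MPC) = 1/(1 − 0.752) = 1/0.248 ≈ 4.032.
ΔG contributes k·ΔG = (+$166 billion) / 0.248 ≈ +$669.4 billion.
ΔT of +$127 billion changes first-round spending by −c·ΔT = −$95.504 billion, contributing k·(−c·ΔT) = (−$95.504 billion) / 0.248 ≈ −$385.1 billion.
Net ΔY = k(ΔG − c·ΔT) = (+$70.496 billion) / 0.248 ≈ +$284 billion.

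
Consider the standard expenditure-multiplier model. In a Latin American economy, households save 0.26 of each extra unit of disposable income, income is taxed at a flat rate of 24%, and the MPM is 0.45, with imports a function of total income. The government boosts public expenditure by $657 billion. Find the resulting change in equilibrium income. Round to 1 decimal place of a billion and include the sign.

+$740.2 billion

MPC = 1 − MPS = 1 − 0.26 = 0.74.
Government-spending multiplier = 1/(1 − c(1−t) + m) = 1/(1 − 0.74×0.76 + 0.45) = 1/0.8876 ≈ 1.127.
ΔY = k × ΔG = (+$657 billion) / 0.8876 ≈ +$740.2 billion.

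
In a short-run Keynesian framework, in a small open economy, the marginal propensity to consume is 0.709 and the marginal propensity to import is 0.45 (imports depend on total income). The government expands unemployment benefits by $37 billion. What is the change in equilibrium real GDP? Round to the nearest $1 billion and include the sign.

The transfer change shifts disposable income by +$37 billion, so first-round consumption changes by c·ΔTR = 0.709 × (+$37 billion) = +$26.233 billion.
Expenditure multiplier = 1/(1 − c + m) = 1/(1 − 0.709 + 0.45) = 1/0.741 ≈ 1.35.
The transfer multiplier is c × k ≈ 0.957, so ΔY = k × (c·ΔTR) = (+$26.233 billion) / 0.741 ≈ +$35 billion.

+$35 billion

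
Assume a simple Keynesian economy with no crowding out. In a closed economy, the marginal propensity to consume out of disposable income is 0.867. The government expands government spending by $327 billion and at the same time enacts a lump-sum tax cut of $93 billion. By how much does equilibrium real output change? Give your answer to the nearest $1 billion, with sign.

+$3,065 billion

Expenditure multiplier = 1/(1 − MPC) = 1/(1 − 0.867) = 1/0.133 ≈ 7.519.
ΔG contributes k·ΔG = (+$327 billion) / 0.133 ≈ +$2,458.6 billion.
ΔT of −$93 billion changes first-round spending by −c·ΔT = +$80.631 billion, contributing k·(−c·ΔT) = (+$80.631 billion) / 0.133 ≈ +$606.2 billion.
Net ΔY = k(ΔG − c·ΔT) = (+$407.631 billion) / 0.133 ≈ +$3,065 billion.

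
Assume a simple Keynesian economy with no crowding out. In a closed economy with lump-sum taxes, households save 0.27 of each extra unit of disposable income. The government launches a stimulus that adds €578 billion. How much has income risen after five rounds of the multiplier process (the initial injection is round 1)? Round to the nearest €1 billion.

€1,697 billion

MPC = 1 − MPS = 1 − 0.27 = 0.73.
Round 1 adds ΔG = €578 billion; each later round is MPC = 0.73 times the previous.
After 5 rounds: 578 + 421.94 + 308.0162 + 224.851826 + 164.14183298 = ΔG·(1 − c^5)/(1 − c) = 578 × (1 − 0.2073071593)/0.27 ≈ €1,697 billion.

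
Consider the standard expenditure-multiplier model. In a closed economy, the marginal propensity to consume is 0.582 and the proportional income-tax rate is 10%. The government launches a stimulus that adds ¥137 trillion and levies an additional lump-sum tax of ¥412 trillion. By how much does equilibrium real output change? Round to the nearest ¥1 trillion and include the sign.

Expenditure multiplier = 1/(1 − c(1−t)) = 1/(1 − 0.582×0.9) = 1/0.4762 ≈ 2.1.
ΔG contributes k·ΔG = (+¥137 trillion) / 0.4762 ≈ +¥287.7 trillion.
ΔT of +¥412 trillion changes first-round spending by −c·ΔT = −¥239.784 trillion, contributing k·(−c·ΔT) = (−¥239.784 trillion) / 0.4762 ≈ −¥503.5 trillion.
Net ΔY = k(ΔG − c·ΔT) = (−¥102.784 trillion) / 0.4762 ≈ −¥216 trillion.

−¥216 trillion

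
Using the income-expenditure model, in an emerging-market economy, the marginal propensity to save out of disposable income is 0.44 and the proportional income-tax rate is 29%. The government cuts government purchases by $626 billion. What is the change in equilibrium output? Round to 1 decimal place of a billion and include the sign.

MPC = 1 − MPS = 1 − 0.44 = 0.56.
Expenditure multiplier = 1/(1 − c(1−t)) = 1/(1 − 0.56×0.71) = 1/0.6024 ≈ 1.66.
ΔY = k × ΔG = (−$626 billion) / 0.6024 ≈ −$1,039.2 billion.

−$1,039.2 billion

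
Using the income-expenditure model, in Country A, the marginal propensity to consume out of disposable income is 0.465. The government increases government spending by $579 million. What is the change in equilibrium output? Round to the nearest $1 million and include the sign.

Spending multiplier = 1/(1 − MPC) = 1/(1 − 0.465) = 1/0.535 ≈ 1.869.
ΔY = k × ΔG = (+$579 million) / 0.535 ≈ +$1,082 million.

+$1,082 million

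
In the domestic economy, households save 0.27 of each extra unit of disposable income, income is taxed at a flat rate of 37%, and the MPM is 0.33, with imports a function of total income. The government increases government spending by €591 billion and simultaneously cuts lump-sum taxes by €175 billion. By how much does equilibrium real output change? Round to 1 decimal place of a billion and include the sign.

+€826.1 billion

MPC = 1 − MPS = 1 − 0.27 = 0.73.
Expenditure multiplier = 1/(1 − c(1−t) + m) = 1/(1 − 0.73×0.63 + 0.33) = 1/0.8701 ≈ 1.149.
ΔG contributes k·ΔG = (+€591 billion) / 0.8701 ≈ +€679.2 billion.
ΔT of −€175 billion changes first-round spending by −c·ΔT = +€127.75 billion, contributing k·(−c·ΔT) = (+€127.75 billion) / 0.8701 ≈ +€146.8 billion.
Net ΔY = k(ΔG − c·ΔT) = (+€718.75 billion) / 0.8701 ≈ +€826.1 billion.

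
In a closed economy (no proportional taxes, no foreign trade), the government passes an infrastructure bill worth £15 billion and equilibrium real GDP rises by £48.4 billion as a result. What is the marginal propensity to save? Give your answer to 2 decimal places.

0.31

Implied spending multiplier k = ΔY/ΔG = 48.4/15 ≈ 3.2267.
Since k = 1/(1 − MPC), MPC = 1 − 1/k = 1 − ΔG/ΔY = 1 − 15/48.4 ≈ 0.69.
MPS = 1 − MPC = 0.31.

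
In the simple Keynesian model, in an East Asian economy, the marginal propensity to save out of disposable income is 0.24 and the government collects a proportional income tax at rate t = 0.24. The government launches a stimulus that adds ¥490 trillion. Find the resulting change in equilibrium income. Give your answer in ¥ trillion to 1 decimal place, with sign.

+¥1,160.0 trillion

MPC = 1 − MPS = 1 − 0.24 = 0.76.
Government-spending multiplier = 1/(1 − c(1−t)) = 1/(1 − 0.76×0.76) = 1/0.4224 ≈ 2.367.
ΔY = k × ΔG = (+¥490 trillion) / 0.4224 ≈ +¥1,160 trillion.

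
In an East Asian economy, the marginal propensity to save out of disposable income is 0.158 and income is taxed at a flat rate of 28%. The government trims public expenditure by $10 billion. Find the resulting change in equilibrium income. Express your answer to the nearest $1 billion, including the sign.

MPC = 1 − MPS = 1 − 0.158 = 0.842.
Spending multiplier = 1/(1 − c(1−t)) = 1/(1 − 0.842×0.72) = 1/0.39376 ≈ 2.54.
ΔY = k × ΔG = (−$10 billion) / 0.39376 ≈ −$25 billion.

−$25 billion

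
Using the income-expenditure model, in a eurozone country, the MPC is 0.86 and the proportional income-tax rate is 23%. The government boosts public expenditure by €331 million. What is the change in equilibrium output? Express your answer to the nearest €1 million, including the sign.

+€980 million

Government-spending multiplier = 1/(1 − c(1−t)) = 1/(1 − 0.86×0.77) = 1/0.3378 ≈ 2.96.
ΔY = k × ΔG = (+€331 million) / 0.3378 ≈ +€980 million.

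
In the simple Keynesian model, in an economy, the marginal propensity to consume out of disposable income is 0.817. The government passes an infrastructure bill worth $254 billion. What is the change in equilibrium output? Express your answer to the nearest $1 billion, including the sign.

Government-spending multiplier = 1/(1 − MPC) = 1/(1 − 0.817) = 1/0.183 ≈ 5.464.
ΔY = k × ΔG = (+$254 billion) / 0.183 ≈ +$1,388 billion.

+$1,388 billion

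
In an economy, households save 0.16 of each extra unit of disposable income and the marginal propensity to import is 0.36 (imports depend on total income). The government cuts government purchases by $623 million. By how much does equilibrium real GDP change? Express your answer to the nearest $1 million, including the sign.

MPC = 1 − MPS = 1 − 0.16 = 0.84.
Expenditure multiplier = 1/(1 − c + m) = 1/(1 − 0.84 + 0.36) = 1/0.52 ≈ 1.923.
ΔY = k × ΔG = (−$623 million) / 0.52 ≈ −$1,198 million.

−$1,198 million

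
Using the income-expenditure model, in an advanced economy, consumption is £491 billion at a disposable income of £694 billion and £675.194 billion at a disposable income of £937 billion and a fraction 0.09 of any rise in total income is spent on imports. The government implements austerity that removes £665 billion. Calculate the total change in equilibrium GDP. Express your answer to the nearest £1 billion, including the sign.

−£2,003 billion

MPC = ΔC/ΔYd = (675.194 − 491)/(937 − 694) = 184.194/243 = 0.758.
Spending multiplier = 1/(1 − c + m) = 1/(1 − 0.758 + 0.09) = 1/0.332 ≈ 3.012.
ΔY = k × ΔG = (−£665 billion) / 0.332 ≈ −£2,003 billion.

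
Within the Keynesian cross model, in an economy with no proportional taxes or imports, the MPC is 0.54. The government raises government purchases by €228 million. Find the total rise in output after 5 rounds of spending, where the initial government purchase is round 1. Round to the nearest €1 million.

€473 million

Round 1 adds ΔG = €228 million; each later round is MPC = 0.54 times the previous.
After 5 rounds: 228 + 123.12 + 66.4848 + 35.901792 + 19.38696768 = ΔG·(1 − c^5)/(1 − c) = 228 × (1 − 0.0459165024)/0.46 ≈ €473 million.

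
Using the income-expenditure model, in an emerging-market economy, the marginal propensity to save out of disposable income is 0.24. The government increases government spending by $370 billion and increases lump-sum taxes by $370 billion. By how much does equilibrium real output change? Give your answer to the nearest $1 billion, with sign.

MPC = 1 − MPS = 1 − 0.24 = 0.76.
Expenditure multiplier = 1/(1 − MPC) = 1/(1 − 0.76) = 1/0.24 ≈ 4.167.
ΔG contributes k·ΔG = (+$370 billion) / 0.24 ≈ +$1,541.7 billion.
ΔT of +$370 billion changes first-round spending by −c·ΔT = −$281.2 billion, contributing k·(−c·ΔT) = (−$281.2 billion) / 0.24 ≈ −$1,171.7 billion.
With ΔG = ΔT and no other leakages, the balanced-budget multiplier is 1, so ΔY = ΔG = +$370 billion.

+$370 billion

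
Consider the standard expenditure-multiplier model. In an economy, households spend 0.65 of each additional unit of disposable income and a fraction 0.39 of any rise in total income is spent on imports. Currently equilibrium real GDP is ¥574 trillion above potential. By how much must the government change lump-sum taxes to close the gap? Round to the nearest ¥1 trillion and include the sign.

Spending multiplier = 1/(1 − c + m) = 1/(1 − 0.65 + 0.39) = 1/0.74 ≈ 1.351.
Tax multiplier = −c·k = −0.65/0.74 ≈ −0.878. Need ΔY = −¥574 trillion, so ΔT = ΔY/(−c·k) = −(−¥574 trillion) × 0.74 / 0.65 ≈ +¥653 trillion.
The government should raise lump-sum taxes by ¥653 trillion.

+¥653 trillion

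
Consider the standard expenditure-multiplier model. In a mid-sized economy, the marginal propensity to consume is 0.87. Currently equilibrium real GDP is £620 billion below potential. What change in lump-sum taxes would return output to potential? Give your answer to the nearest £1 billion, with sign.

Spending multiplier = 1/(1 − MPC) = 1/(1 − 0.87) = 1/0.13 ≈ 7.692.
Tax multiplier = −c·k = −0.87/0.13 ≈ −6.692. Need ΔY = +£620 billion, so ΔT = ΔY/(−c·k) = −(+£620 billion) × 0.13 / 0.87 ≈ −£93 billion.
The government should cut lump-sum taxes by £93 billion.

−£93 billion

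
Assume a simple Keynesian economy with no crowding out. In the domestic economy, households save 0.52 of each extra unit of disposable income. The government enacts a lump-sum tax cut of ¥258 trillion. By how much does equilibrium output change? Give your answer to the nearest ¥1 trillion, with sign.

MPC = 1 − MPS = 1 − 0.52 = 0.48.
A lump-sum tax change of −¥258 trillion shifts disposable income by +¥258 trillion; first-round consumption changes by −c × ΔT = −0.48 × (−¥258 trillion) = +¥123.84 trillion.
Expenditure multiplier = 1/(1 − MPC) = 1/(1 − 0.48) = 1/0.52 ≈ 1.923.
The tax multiplier is −c × k ≈ −0.923, so ΔY = k × (−c·ΔT) = (+¥123.84 trillion) / 0.52 ≈ +¥238 trillion.

+¥238 trillion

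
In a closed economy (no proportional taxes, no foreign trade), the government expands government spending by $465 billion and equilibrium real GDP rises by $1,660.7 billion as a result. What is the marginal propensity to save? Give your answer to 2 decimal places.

Implied spending multiplier k = ΔY/ΔG = 1,660.7/465 ≈ 3.5714.
Since k = 1/(1 − MPC), MPC = 1 − 1/k = 1 − ΔG/ΔY = 1 − 465/1,660.7 ≈ 0.72.
MPS = 1 − MPC = 0.28.

0.28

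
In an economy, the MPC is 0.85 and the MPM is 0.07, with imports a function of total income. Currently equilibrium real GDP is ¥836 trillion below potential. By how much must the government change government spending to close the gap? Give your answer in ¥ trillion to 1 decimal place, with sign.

Spending multiplier = 1/(1 − c + m) = 1/(1 − 0.85 + 0.07) = 1/0.22 ≈ 4.545.
Need ΔY = +¥836 trillion, so ΔG = ΔY/k = (+¥836 trillion) × 0.22 ≈ +¥183.9 trillion.
The government should increase government spending by ¥183.9 trillion.

+¥183.9 trillion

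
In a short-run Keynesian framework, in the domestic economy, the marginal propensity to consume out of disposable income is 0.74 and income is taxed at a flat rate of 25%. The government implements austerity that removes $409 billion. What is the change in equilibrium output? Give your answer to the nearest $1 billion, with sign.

−$919 billion

Spending multiplier = 1/(1 − c(1−t)) = 1/(1 − 0.74×0.75) = 1/0.445 ≈ 2.247.
ΔY = k × ΔG = (−$409 billion) / 0.445 ≈ −$919 billion.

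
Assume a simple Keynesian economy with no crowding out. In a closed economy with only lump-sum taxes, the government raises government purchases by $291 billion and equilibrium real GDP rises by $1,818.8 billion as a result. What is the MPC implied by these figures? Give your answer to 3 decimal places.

Implied spending multiplier k = ΔY/ΔG = 1,818.8/291 ≈ 6.2502.
Since k = 1/(1 − MPC), MPC = 1 − 1/k = 1 − ΔG/ΔY = 1 − 291/1,818.8 ≈ 0.840.

0.840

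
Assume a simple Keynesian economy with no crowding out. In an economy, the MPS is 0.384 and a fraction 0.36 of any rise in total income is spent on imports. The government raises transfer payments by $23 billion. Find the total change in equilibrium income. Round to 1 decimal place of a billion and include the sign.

MPC = 1 − MPS = 1 − 0.384 = 0.616.
The transfer change shifts disposable income by +$23 billion, so first-round consumption changes by c·ΔTR = 0.616 × (+$23 billion) = +$14.168 billion.
Expenditure multiplier = 1/(1 − c + m) = 1/(1 − 0.616 + 0.36) = 1/0.744 ≈ 1.344.
The transfer multiplier is c × k ≈ 0.828, so ΔY = k × (c·ΔTR) = (+$14.168 billion) / 0.744 ≈ +$19 billion.

+$19.0 billion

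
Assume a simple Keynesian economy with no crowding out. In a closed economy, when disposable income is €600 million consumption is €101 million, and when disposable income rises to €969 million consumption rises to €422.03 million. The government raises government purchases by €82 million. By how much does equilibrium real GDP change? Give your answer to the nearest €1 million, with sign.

MPC = ΔC/ΔYd = (422.03 − 101)/(969 − 600) = 321.03/369 = 0.87.
Government-spending multiplier = 1/(1 − MPC) = 1/(1 − 0.87) = 1/0.13 ≈ 7.692.
ΔY = k × ΔG = (+€82 million) / 0.13 ≈ +€631 million.

+€631 million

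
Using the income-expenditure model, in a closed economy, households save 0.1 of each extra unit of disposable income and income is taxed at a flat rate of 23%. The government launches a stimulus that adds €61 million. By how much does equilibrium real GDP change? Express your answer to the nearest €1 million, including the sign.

+€199 million

MPC = 1 − MPS = 1 − 0.1 = 0.9.
Expenditure multiplier = 1/(1 − c(1−t)) = 1/(1 − 0.9×0.77) = 1/0.307 ≈ 3.257.
ΔY = k × ΔG = (+€61 million) / 0.307 ≈ +€199 million.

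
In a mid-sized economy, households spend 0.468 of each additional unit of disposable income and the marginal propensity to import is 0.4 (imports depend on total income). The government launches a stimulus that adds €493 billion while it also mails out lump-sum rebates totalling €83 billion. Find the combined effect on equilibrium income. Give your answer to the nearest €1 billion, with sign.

Expenditure multiplier = 1/(1 − c + m) = 1/(1 − 0.468 + 0.4) = 1/0.932 ≈ 1.073.
ΔG contributes k·ΔG = (+€493 billion) / 0.932 ≈ +€529 billion.
ΔT of −€83 billion changes first-round spending by −c·ΔT = +€38.844 billion, contributing k·(−c·ΔT) = (+€38.844 billion) / 0.932 ≈ +€41.7 billion.
Net ΔY = k(ΔG − c·ΔT) = (+€531.844 billion) / 0.932 ≈ +€571 billion.

+€571 billion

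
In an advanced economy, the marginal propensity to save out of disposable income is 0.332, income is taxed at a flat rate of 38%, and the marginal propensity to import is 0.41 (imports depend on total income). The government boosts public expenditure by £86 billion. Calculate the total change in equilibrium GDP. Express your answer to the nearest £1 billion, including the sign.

MPC = 1 − MPS = 1 − 0.332 = 0.668.
Spending multiplier = 1/(1 − c(1−t) + m) = 1/(1 − 0.668×0.62 + 0.41) = 1/0.99584 ≈ 1.004.
ΔY = k × ΔG = (+£86 billion) / 0.99584 ≈ +£86 billion.

+£86 billion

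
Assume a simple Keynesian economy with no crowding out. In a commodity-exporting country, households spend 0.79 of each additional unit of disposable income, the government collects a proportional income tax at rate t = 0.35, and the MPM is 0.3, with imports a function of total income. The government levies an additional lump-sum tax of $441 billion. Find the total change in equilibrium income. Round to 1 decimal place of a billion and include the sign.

A lump-sum tax change of +$441 billion shifts disposable income by −$441 billion; first-round consumption changes by −c × ΔT = −0.79 × (+$441 billion) = −$348.39 billion.
Expenditure multiplier = 1/(1 − c(1−t) + m) = 1/(1 − 0.79×0.65 + 0.3) = 1/0.7865 ≈ 1.271.
The tax multiplier is −c × k ≈ −1.004, so ΔY = k × (−c·ΔT) = (−$348.39 billion) / 0.7865 ≈ −$443 billion.

−$443.0 billion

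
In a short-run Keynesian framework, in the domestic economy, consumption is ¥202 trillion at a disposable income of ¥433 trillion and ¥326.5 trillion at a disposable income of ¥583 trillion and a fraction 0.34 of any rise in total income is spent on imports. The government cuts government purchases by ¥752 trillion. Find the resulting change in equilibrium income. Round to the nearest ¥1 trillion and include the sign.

−¥1,475 trillion

MPC = ΔC/ΔYd = (326.5 − 202)/(583 − 433) = 124.5/150 = 0.83.
Spending multiplier = 1/(1 − c + m) = 1/(1 − 0.83 + 0.34) = 1/0.51 ≈ 1.961.
ΔY = k × ΔG = (−¥752 trillion) / 0.51 ≈ −¥1,475 trillion.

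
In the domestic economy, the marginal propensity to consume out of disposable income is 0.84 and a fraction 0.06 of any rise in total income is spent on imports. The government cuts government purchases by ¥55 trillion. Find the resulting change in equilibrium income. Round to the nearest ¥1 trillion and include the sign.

−¥250 trillion

Government-spending multiplier = 1/(1 − c + m) = 1/(1 − 0.84 + 0.06) = 1/0.22 ≈ 4.545.
ΔY = k × ΔG = (−¥55 trillion) / 0.22 = −¥250 trillion.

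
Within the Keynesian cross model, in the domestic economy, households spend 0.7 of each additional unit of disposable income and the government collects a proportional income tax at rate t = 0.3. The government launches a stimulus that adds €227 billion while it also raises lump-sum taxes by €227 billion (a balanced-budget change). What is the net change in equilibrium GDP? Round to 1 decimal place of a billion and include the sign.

Expenditure multiplier = 1/(1 − c(1−t)) = 1/(1 − 0.7×0.7) = 1/0.51 ≈ 1.961.
ΔG contributes k·ΔG = (+€227 billion) / 0.51 ≈ +€445.1 billion.
ΔT of +€227 billion changes first-round spending by −c·ΔT = −€158.9 billion, contributing k·(−c·ΔT) = (−€158.9 billion) / 0.51 ≈ −€311.6 billion.
Net ΔY = k(ΔG − c·ΔT) = (+€68.1 billion) / 0.51 ≈ +€133.5 billion.

+€133.5 billion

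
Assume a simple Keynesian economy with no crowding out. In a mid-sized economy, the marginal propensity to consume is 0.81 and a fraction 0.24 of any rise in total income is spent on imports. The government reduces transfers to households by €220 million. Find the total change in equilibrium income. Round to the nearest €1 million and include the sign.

−€414 million

The transfer change shifts disposable income by −€220 million, so first-round consumption changes by c·ΔTR = 0.81 × (−€220 million) = −€178.2 million.
Expenditure multiplier = 1/(1 − c + m) = 1/(1 − 0.81 + 0.24) = 1/0.43 ≈ 2.326.
The transfer multiplier is c × k ≈ 1.884, so ΔY = k × (c·ΔTR) = (−€178.2 million) / 0.43 ≈ −€414 million.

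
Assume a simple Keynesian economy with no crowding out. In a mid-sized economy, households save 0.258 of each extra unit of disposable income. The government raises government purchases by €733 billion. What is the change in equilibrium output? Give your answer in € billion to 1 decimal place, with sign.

+€2,841.1 billion

MPC = 1 − MPS = 1 − 0.258 = 0.742.
Government-spending multiplier = 1/(1 − MPC) = 1/(1 − 0.742) = 1/0.258 ≈ 3.876.
ΔY = k × ΔG = (+€733 billion) / 0.258 ≈ +€2,841.1 billion.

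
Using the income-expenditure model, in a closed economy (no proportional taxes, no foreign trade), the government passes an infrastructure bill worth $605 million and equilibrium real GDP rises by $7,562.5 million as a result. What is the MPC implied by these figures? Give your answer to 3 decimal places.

Implied spending multiplier k = ΔY/ΔG = 7,562.5/605 = 12.5.
Since k = 1/(1 − MPC), MPC = 1 − 1/k = 1 − ΔG/ΔY = 1 − 605/7,562.5 = 0.920.

0.920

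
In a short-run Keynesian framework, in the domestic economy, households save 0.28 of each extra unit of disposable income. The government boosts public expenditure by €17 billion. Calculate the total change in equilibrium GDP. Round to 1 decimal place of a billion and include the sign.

MPC = 1 − MPS = 1 − 0.28 = 0.72.
Government-spending multiplier = 1/(1 − MPC) = 1/(1 − 0.72) = 1/0.28 ≈ 3.571.
ΔY = k × ΔG = (+€17 billion) / 0.28 ≈ +€60.7 billion.

+€60.7 billion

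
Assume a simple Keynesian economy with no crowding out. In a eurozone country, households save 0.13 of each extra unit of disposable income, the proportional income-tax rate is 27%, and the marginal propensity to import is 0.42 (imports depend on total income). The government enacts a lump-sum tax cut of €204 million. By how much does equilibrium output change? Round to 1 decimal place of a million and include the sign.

+€226.1 million

MPC = 1 − MPS = 1 − 0.13 = 0.87.
A lump-sum tax change of −€204 million shifts disposable income by +€204 million; first-round consumption changes by −c × ΔT = −0.87 × (−€204 million) = +€177.48 million.
Expenditure multiplier = 1/(1 − c(1−t) + m) = 1/(1 − 0.87×0.73 + 0.42) = 1/0.7849 ≈ 1.274.
The tax multiplier is −c × k ≈ −1.108, so ΔY = k × (−c·ΔT) = (+€177.48 million) / 0.7849 ≈ +€226.1 million.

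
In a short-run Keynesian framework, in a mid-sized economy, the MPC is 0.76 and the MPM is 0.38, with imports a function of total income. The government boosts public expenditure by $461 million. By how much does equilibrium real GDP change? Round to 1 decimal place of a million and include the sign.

Government-spending multiplier = 1/(1 − c + m) = 1/(1 − 0.76 + 0.38) = 1/0.62 ≈ 1.613.
ΔY = k × ΔG = (+$461 million) / 0.62 ≈ +$743.5 million.

+$743.5 million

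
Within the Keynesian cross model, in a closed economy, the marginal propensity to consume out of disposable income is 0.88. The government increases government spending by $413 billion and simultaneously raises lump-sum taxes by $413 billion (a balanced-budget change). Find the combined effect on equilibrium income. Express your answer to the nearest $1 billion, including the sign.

+$413 billion

Expenditure multiplier = 1/(1 − MPC) = 1/(1 − 0.88) = 1/0.12 ≈ 8.333.
ΔG contributes k·ΔG = (+$413 billion) / 0.12 ≈ +$3,441.7 billion.
ΔT of +$413 billion changes first-round spending by −c·ΔT = −$363.44 billion, contributing k·(−c·ΔT) = (−$363.44 billion) / 0.12 ≈ −$3,028.7 billion.
With ΔG = ΔT and no other leakages, the balanced-budget multiplier is 1, so ΔY = ΔG = +$413 billion.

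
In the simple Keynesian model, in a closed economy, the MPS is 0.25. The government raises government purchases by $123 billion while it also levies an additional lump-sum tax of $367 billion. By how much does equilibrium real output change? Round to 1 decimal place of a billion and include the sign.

−$609.0 billion

MPC = 1 − MPS = 1 − 0.25 = 0.75.
Expenditure multiplier = 1/(1 − MPC) = 1/(1 − 0.75) = 1/0.25 = 4.
ΔG contributes k·ΔG = (+$123 billion) / 0.25 = +$492 billion.
ΔT of +$367 billion changes first-round spending by −c·ΔT = −$275.25 billion, contributing k·(−c·ΔT) = (−$275.25 billion) / 0.25 = −$1,101 billion.
Net ΔY = k(ΔG − c·ΔT) = (−$152.25 billion) / 0.25 = −$609 billion.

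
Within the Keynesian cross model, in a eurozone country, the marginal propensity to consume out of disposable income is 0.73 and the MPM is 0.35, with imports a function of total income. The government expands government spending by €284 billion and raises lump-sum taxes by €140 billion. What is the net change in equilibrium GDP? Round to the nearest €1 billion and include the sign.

Expenditure multiplier = 1/(1 − c + m) = 1/(1 − 0.73 + 0.35) = 1/0.62 ≈ 1.613.
ΔG contributes k·ΔG = (+€284 billion) / 0.62 ≈ +€458.1 billion.
ΔT of +€140 billion changes first-round spending by −c·ΔT = −€102.2 billion, contributing k·(−c·ΔT) = (−€102.2 billion) / 0.62 ≈ −€164.8 billion.
Net ΔY = k(ΔG − c·ΔT) = (+€181.8 billion) / 0.62 ≈ +€293 billion.

+€293 billion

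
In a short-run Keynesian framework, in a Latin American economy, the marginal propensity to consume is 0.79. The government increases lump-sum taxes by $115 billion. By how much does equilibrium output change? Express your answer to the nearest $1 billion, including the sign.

−$433 billion

A lump-sum tax change of +$115 billion shifts disposable income by −$115 billion; first-round consumption changes by −c × ΔT = −0.79 × (+$115 billion) = −$90.85 billion.
Expenditure multiplier = 1/(1 − MPC) = 1/(1 − 0.79) = 1/0.21 ≈ 4.762.
The tax multiplier is −c × k ≈ −3.762, so ΔY = k × (−c·ΔT) = (−$90.85 billion) / 0.21 ≈ −$433 billion.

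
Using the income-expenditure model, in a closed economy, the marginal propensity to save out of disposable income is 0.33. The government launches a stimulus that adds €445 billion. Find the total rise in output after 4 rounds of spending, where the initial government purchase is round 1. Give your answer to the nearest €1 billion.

€1,077 billion

MPC = 1 − MPS = 1 − 0.33 = 0.67.
Round 1 adds ΔG = €445 billion; each later round is MPC = 0.67 times the previous.
After 4 rounds: 445 + 298.15 + 199.7605 + 133.839535 = ΔG·(1 − c^4)/(1 − c) = 445 × (1 − 0.20151121)/0.33 ≈ €1,077 billion.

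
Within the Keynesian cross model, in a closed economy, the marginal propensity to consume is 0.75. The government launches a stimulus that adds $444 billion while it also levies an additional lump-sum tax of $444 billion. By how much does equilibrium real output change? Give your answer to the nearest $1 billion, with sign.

Expenditure multiplier = 1/(1 − MPC) = 1/(1 − 0.75) = 1/0.25 = 4.
ΔG contributes k·ΔG = (+$444 billion) / 0.25 = +$1,776 billion.
ΔT of +$444 billion changes first-round spending by −c·ΔT = −$333 billion, contributing k·(−c·ΔT) = (−$333 billion) / 0.25 = −$1,332 billion.
With ΔG = ΔT and no other leakages, the balanced-budget multiplier is 1, so ΔY = ΔG = +$444 billion.

+$444 billion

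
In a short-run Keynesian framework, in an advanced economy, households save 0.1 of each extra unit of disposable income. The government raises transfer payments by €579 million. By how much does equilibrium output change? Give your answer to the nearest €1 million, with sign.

MPC = 1 − MPS = 1 − 0.1 = 0.9.
The transfer change shifts disposable income by +€579 million, so first-round consumption changes by c·ΔTR = 0.9 × (+€579 million) = +€521.1 million.
Expenditure multiplier = 1/(1 − MPC) = 1/(1 − 0.9) = 1/0.1 = 10.
The transfer multiplier is c × k = 9, so ΔY = k × (c·ΔTR) = (+€521.1 million) / 0.1 = +€5,211 million.

+€5,211 million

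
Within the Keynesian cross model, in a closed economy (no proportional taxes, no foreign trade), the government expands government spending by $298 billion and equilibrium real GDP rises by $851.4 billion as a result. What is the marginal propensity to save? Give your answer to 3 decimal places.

0.350

Implied spending multiplier k = ΔY/ΔG = 851.4/298 ≈ 2.857.
Since k = 1/(1 − MPC), MPC = 1 − 1/k = 1 − ΔG/ΔY = 1 − 298/851.4 ≈ 0.650.
MPS = 1 − MPC = 0.350.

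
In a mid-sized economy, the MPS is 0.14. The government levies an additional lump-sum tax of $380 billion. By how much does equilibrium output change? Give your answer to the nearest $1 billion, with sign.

MPC = 1 − MPS = 1 − 0.14 = 0.86.
A lump-sum tax change of +$380 billion shifts disposable income by −$380 billion; first-round consumption changes by −c × ΔT = −0.86 × (+$380 billion) = −$326.8 billion.
Expenditure multiplier = 1/(1 − MPC) = 1/(1 − 0.86) = 1/0.14 ≈ 7.143.
The tax multiplier is −c × k ≈ −6.143, so ΔY = k × (−c·ΔT) = (−$326.8 billion) / 0.14 ≈ −$2,334 billion.

−$2,334 billion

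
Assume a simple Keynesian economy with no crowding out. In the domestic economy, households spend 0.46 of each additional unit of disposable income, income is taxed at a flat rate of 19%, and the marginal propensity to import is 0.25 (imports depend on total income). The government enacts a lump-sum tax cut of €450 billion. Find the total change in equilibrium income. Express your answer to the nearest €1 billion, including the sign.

+€236 billion

A lump-sum tax change of −€450 billion shifts disposable income by +€450 billion; first-round consumption changes by −c × ΔT = −0.46 × (−€450 billion) = +€207 billion.
Expenditure multiplier = 1/(1 − c(1−t) + m) = 1/(1 − 0.46×0.81 + 0.25) = 1/0.8774 ≈ 1.14.
The tax multiplier is −c × k ≈ −0.524, so ΔY = k × (−c·ΔT) = (+€207 billion) / 0.8774 ≈ +€236 billion.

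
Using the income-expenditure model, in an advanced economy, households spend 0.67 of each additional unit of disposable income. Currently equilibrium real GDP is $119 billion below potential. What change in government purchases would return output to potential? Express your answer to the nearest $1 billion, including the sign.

+$39 billion

Spending multiplier = 1/(1 − MPC) = 1/(1 − 0.67) = 1/0.33 ≈ 3.03.
Need ΔY = +$119 billion, so ΔG = ΔY/k = (+$119 billion) × 0.33 ≈ +$39 billion.
The government should increase government purchases by $39 billion.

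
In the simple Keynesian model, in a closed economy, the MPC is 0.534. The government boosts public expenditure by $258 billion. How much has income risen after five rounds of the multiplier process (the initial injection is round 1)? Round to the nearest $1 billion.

Round 1 adds ΔG = $258 billion; each later round is MPC = 0.534 times the previous.
After 5 rounds: 258 + 137.772 + 73.570248 + 39.286512432 + 20.978997638688 = ΔG·(1 − c^5)/(1 − c) = 258 × (1 − 0.043421646275424)/0.466 ≈ $530 billion.

$530 billion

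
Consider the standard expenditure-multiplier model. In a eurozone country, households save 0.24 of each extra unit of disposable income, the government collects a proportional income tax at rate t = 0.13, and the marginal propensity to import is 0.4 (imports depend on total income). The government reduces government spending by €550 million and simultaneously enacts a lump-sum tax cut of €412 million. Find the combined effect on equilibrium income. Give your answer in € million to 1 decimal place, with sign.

MPC = 1 − MPS = 1 − 0.24 = 0.76.
Expenditure multiplier = 1/(1 − c(1−t) + m) = 1/(1 − 0.76×0.87 + 0.4) = 1/0.7388 ≈ 1.354.
ΔG contributes k·ΔG = (−€550 million) / 0.7388 ≈ −€744.5 million.
ΔT of −€412 million changes first-round spending by −c·ΔT = +€313.12 million, contributing k·(−c·ΔT) = (+€313.12 million) / 0.7388 ≈ +€423.8 million.
Net ΔY = k(ΔG − c·ΔT) = (−€236.88 million) / 0.7388 ≈ −€320.6 million.

−€320.6 million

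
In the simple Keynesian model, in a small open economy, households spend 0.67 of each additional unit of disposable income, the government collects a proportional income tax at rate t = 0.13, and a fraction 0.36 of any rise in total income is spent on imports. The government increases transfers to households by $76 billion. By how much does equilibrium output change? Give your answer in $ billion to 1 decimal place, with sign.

The transfer change shifts disposable income by +$76 billion, so first-round consumption changes by c·ΔTR = 0.67 × (+$76 billion) = +$50.92 billion.
Expenditure multiplier = 1/(1 − c(1−t) + m) = 1/(1 − 0.67×0.87 + 0.36) = 1/0.7771 ≈ 1.287.
The transfer multiplier is c × k ≈ 0.862, so ΔY = k × (c·ΔTR) = (+$50.92 billion) / 0.7771 ≈ +$65.5 billion.

+$65.5 billion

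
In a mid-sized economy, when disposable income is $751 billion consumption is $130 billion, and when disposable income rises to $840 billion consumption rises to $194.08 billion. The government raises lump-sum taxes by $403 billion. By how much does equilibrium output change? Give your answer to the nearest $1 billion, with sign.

MPC = ΔC/ΔYd = (194.08 − 130)/(840 − 751) = 64.08/89 = 0.72.
A lump-sum tax change of +$403 billion shifts disposable income by −$403 billion; first-round consumption changes by −c × ΔT = −0.72 × (+$403 billion) = −$290.16 billion.
Expenditure multiplier = 1/(1 − MPC) = 1/(1 − 0.72) = 1/0.28 ≈ 3.571.
The tax multiplier is −c × k ≈ −2.571, so ΔY = k × (−c·ΔT) = (−$290.16 billion) / 0.28 ≈ −$1,036 billion.

−$1,036 billion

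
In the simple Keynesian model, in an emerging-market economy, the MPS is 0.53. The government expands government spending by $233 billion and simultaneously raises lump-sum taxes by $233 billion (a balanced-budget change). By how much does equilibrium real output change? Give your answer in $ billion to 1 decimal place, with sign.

+$233.0 billion

MPC = 1 − MPS = 1 − 0.53 = 0.47.
Expenditure multiplier = 1/(1 − MPC) = 1/(1 − 0.47) = 1/0.53 ≈ 1.887.
ΔG contributes k·ΔG = (+$233 billion) / 0.53 ≈ +$439.6 billion.
ΔT of +$233 billion changes first-round spending by −c·ΔT = −$109.51 billion, contributing k·(−c·ΔT) = (−$109.51 billion) / 0.53 ≈ −$206.6 billion.
With ΔG = ΔT and no other leakages, the balanced-budget multiplier is 1, so ΔY = ΔG = +$233 billion.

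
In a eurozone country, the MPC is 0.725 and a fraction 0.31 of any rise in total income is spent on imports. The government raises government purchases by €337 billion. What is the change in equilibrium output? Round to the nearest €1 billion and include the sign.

+€576 billion

Government-spending multiplier = 1/(1 − c + m) = 1/(1 − 0.725 + 0.31) = 1/0.585 ≈ 1.709.
ΔY = k × ΔG = (+€337 billion) / 0.585 ≈ +€576 billion.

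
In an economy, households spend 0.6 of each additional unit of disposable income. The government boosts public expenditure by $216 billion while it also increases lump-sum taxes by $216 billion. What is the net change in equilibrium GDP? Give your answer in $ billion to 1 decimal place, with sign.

+$216.0 billion

Expenditure multiplier = 1/(1 − MPC) = 1/(1 − 0.6) = 1/0.4 = 2.5.
ΔG contributes k·ΔG = (+$216 billion) / 0.4 = +$540 billion.
ΔT of +$216 billion changes first-round spending by −c·ΔT = −$129.6 billion, contributing k·(−c·ΔT) = (−$129.6 billion) / 0.4 = −$324 billion.
With ΔG = ΔT and no other leakages, the balanced-budget multiplier is 1, so ΔY = ΔG = +$216 billion.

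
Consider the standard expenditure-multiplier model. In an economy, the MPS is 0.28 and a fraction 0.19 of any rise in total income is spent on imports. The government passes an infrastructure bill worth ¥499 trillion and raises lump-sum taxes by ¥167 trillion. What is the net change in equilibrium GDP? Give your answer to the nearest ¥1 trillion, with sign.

+¥806 trillion

MPC = 1 − MPS = 1 − 0.28 = 0.72.
Expenditure multiplier = 1/(1 − c + m) = 1/(1 − 0.72 + 0.19) = 1/0.47 ≈ 2.128.
ΔG contributes k·ΔG = (+¥499 trillion) / 0.47 ≈ +¥1,061.7 trillion.
ΔT of +¥167 trillion changes first-round spending by −c·ΔT = −¥120.24 trillion, contributing k·(−c·ΔT) = (−¥120.24 trillion) / 0.47 ≈ −¥255.8 trillion.
Net ΔY = k(ΔG − c·ΔT) = (+¥378.76 trillion) / 0.47 ≈ +¥806 trillion.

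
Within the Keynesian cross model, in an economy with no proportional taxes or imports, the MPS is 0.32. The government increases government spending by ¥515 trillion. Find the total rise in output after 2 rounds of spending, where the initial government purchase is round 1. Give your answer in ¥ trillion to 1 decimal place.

MPC = 1 − MPS = 1 − 0.32 = 0.68.
Round 1 adds ΔG = ¥515 trillion; each later round is MPC = 0.68 times the previous.
After 2 rounds: 515 + 350.2 = ΔG·(1 − c^2)/(1 − c) = 515 × (1 − 0.4624)/0.32 = ¥865.2 trillion.

¥865.2 trillion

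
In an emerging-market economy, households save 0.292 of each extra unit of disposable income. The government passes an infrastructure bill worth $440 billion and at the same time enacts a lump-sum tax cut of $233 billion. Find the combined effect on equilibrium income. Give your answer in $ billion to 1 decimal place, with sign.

MPC = 1 − MPS = 1 − 0.292 = 0.708.
Expenditure multiplier = 1/(1 − MPC) = 1/(1 − 0.708) = 1/0.292 ≈ 3.425.
ΔG contributes k·ΔG = (+$440 billion) / 0.292 ≈ +$1,506.8 billion.
ΔT of −$233 billion changes first-round spending by −c·ΔT = +$164.964 billion, contributing k·(−c·ΔT) = (+$164.964 billion) / 0.292 ≈ +$564.9 billion.
Net ΔY = k(ΔG − c·ΔT) = (+$604.964 billion) / 0.292 ≈ +$2,071.8 billion.

+$2,071.8 billion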